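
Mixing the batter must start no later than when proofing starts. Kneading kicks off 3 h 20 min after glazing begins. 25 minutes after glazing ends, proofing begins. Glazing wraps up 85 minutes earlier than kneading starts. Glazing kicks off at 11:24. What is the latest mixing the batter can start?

Kneading starts at 11:24 + 200 min = 14:44.
Glazing ends at 14:44 − 85 min = 13:19.
Proofing starts at 13:19 + 25 min = 13:44.
Mixing the batter is bounded by proofing, so the latest it can start is 13:44.

13:44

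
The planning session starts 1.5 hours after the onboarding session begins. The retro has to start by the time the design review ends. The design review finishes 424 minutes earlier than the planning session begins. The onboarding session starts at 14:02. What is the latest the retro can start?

08:28

The planning session starts at 14:02 + 90 min = 15:32.
The design review ends at 15:32 − 424 min = 08:28.
The retro is bounded by the design review, so the latest it can start is 08:28.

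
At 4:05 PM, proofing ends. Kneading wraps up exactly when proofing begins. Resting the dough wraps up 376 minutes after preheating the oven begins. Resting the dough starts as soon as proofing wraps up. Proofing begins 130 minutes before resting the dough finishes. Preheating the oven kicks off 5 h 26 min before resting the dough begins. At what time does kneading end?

2:45 PM

Resting the dough starts at 4:05 PM.
Preheating the oven starts at 4:05 PM − 326 min = 10:39 AM.
Resting the dough ends at 10:39 AM + 376 min = 4:55 PM.
Proofing starts at 4:55 PM − 130 min = 2:45 PM.
So kneading ends at 2:45 PM.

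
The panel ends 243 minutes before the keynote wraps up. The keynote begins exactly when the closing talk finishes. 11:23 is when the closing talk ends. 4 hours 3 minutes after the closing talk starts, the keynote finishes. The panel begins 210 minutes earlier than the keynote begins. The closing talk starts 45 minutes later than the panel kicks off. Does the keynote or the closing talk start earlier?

the closing talk

The keynote starts at 11:23.
The panel starts at 11:23 − 210 min = 07:53.
The closing talk starts at 07:53 + 45 min = 08:38.
The keynote starts at 11:23 and the closing talk starts at 08:38, so the closing talk is first.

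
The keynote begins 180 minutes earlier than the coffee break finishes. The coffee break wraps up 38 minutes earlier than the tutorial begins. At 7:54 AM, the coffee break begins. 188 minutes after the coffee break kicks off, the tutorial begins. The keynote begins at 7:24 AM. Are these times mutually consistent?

Yes

The tutorial starts at 7:54 AM + 188 min = 11:02 AM.
The coffee break ends at 11:02 AM − 38 min = 10:24 AM.
The keynote starts at 10:24 AM − 180 min = 7:24 AM.
That matches the stated 7:24 AM, so the schedule is consistent.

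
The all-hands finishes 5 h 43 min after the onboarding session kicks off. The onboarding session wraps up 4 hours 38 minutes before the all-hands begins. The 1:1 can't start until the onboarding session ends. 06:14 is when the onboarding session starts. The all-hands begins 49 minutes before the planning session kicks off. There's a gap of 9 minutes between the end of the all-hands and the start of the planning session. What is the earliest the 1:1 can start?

06:39

The all-hands ends at 06:14 + 343 min = 11:57.
The planning session starts at 11:57 + 9 min = 12:06.
The all-hands starts at 12:06 − 49 min = 11:17.
The onboarding session ends at 11:17 − 278 min = 06:39.
The 1:1 is bounded by the onboarding session, so the earliest it can start is 06:39.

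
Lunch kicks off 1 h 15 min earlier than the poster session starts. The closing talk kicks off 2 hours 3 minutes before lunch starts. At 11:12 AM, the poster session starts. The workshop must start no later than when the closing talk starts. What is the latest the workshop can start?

Lunch starts at 11:12 AM − 75 min = 9:57 AM.
The closing talk starts at 9:57 AM − 123 min = 7:54 AM.
The workshop is bounded by the closing talk, so the latest it can start is 7:54 AM.

7:54 AM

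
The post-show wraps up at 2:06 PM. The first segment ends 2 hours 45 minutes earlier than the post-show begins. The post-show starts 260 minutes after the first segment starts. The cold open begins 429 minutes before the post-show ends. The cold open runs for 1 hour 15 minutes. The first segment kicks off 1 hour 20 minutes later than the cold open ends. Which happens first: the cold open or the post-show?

the cold open

The cold open starts at 2:06 PM − 429 min = 6:57 AM.
The cold open ends at 6:57 AM + 75 min = 8:12 AM.
The first segment starts at 8:12 AM + 80 min = 9:32 AM.
The post-show starts at 9:32 AM + 260 min = 1:52 PM.
The cold open starts at 6:57 AM and the post-show starts at 1:52 PM, so the cold open is first.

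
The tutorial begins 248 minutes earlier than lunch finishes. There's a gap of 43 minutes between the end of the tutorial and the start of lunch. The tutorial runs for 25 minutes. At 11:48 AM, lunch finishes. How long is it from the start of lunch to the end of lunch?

3 hours

The tutorial starts at 11:48 AM − 248 min = 7:40 AM.
The tutorial ends at 7:40 AM + 25 min = 8:05 AM.
Lunch starts at 8:05 AM + 43 min = 8:48 AM.
From 8:48 AM to 11:48 AM is 3 hours.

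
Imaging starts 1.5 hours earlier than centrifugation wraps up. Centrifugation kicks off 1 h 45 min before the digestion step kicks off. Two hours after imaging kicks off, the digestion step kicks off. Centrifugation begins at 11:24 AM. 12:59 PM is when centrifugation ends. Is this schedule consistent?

Imaging starts at 12:59 PM − 90 min = 11:29 AM.
The digestion step starts at 11:29 AM + 120 min = 1:29 PM.
Centrifugation starts at 1:29 PM − 105 min = 11:44 AM.
But centrifugation is also said to start at 11:24 AM — a 20-minute conflict.

No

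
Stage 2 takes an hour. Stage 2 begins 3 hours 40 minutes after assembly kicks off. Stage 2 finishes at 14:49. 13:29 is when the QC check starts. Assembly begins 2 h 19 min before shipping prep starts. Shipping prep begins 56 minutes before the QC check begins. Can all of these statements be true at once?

Shipping prep starts at 13:29 − 56 min = 12:33.
Assembly starts at 12:33 − 139 min = 10:14.
Stage 2 starts at 10:14 + 220 min = 13:54.
Stage 2 ends at 13:54 + 60 min = 14:54.
But stage 2 is also said to end at 14:49 — a 5-minute conflict.

No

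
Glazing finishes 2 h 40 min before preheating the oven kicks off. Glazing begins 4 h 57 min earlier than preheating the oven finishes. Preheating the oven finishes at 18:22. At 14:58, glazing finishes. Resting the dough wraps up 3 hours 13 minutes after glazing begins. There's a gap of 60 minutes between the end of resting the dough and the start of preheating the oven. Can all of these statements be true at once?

Glazing starts at 18:22 − 297 min = 13:25.
Resting the dough ends at 13:25 + 193 min = 16:38.
Preheating the oven starts at 16:38 + 60 min = 17:38.
Glazing ends at 17:38 − 160 min = 14:58.
That matches the stated 14:58, so the schedule is consistent.

Yes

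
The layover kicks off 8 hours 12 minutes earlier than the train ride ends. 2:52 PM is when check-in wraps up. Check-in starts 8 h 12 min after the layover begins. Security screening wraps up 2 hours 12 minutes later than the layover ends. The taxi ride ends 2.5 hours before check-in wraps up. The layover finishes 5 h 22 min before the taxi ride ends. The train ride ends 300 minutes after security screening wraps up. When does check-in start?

2:12 PM

The taxi ride ends at 2:52 PM − 150 min = 12:22 PM.
The layover ends at 12:22 PM − 322 min = 7:00 AM.
Security screening ends at 7:00 AM + 132 min = 9:12 AM.
The train ride ends at 9:12 AM + 300 min = 2:12 PM.
The layover starts at 2:12 PM − 492 min = 6:00 AM.
Check-in starts at 6:00 AM + 492 min = 2:12 PM.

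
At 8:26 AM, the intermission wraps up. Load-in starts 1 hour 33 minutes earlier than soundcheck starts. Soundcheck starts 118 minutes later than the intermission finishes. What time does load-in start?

8:51 AM

Soundcheck starts at 8:26 AM + 118 min = 10:24 AM.
Load-in starts at 10:24 AM − 93 min = 8:51 AM.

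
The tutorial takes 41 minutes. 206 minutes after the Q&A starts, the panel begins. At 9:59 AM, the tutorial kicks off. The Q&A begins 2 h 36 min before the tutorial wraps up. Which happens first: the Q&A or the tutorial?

The tutorial ends at 9:59 AM + 41 min = 10:40 AM.
The Q&A starts at 10:40 AM − 156 min = 8:04 AM.
The Q&A starts at 8:04 AM and the tutorial starts at 9:59 AM, so the Q&A is first.

the Q&A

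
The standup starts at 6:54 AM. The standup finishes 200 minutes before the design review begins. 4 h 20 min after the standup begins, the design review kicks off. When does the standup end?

7:54 AM

The design review starts at 6:54 AM + 260 min = 11:14 AM.
The standup ends at 11:14 AM − 200 min = 7:54 AM.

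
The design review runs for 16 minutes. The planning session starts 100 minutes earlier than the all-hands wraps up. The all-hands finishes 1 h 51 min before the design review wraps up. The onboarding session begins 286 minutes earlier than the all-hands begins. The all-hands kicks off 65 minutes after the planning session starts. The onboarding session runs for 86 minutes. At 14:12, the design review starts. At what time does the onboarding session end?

The design review ends at 14:12 + 16 min = 14:28.
The all-hands ends at 14:28 − 111 min = 12:37.
The planning session starts at 12:37 − 100 min = 10:57.
The all-hands starts at 10:57 + 65 min = 12:02.
The onboarding session starts at 12:02 − 286 min = 07:16.
The onboarding session ends at 07:16 + 86 min = 08:42.

08:42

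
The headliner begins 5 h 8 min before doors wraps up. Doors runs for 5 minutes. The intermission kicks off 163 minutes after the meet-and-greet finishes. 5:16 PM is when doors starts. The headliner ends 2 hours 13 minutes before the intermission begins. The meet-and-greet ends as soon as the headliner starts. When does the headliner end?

Doors ends at 5:16 PM + 5 min = 5:21 PM.
The headliner starts at 5:21 PM − 308 min = 12:13 PM.
So the meet-and-greet ends at 12:13 PM.
The intermission starts at 12:13 PM + 163 min = 2:56 PM.
The headliner ends at 2:56 PM − 133 min = 12:43 PM.

12:43 PM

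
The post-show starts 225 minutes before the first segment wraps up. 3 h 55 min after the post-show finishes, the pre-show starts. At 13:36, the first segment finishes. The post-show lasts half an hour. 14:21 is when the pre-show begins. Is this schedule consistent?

The post-show starts at 13:36 − 225 min = 09:51.
The post-show ends at 09:51 + 30 min = 10:21.
The pre-show starts at 10:21 + 235 min = 14:16.
But the pre-show is also said to start at 14:21 — a 5-minute conflict.

No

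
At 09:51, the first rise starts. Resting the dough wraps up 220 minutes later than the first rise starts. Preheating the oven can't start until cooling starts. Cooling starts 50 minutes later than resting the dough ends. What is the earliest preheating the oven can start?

Resting the dough ends at 09:51 + 220 min = 13:31.
Cooling starts at 13:31 + 50 min = 14:21.
Preheating the oven is bounded by cooling, so the earliest it can start is 14:21.

14:21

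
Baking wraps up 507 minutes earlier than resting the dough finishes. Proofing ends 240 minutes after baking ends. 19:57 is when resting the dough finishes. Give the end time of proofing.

Baking ends at 19:57 − 507 min = 11:30.
Proofing ends at 11:30 + 240 min = 15:30.

15:30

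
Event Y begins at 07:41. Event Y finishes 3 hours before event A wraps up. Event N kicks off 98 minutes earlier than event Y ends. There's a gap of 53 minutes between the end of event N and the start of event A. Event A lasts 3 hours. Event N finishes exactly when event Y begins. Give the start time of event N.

06:56

Event N ends at 07:41.
Event A starts at 07:41 + 53 min = 08:34.
Event A ends at 08:34 + 180 min = 11:34.
Event Y ends at 11:34 − 180 min = 08:34.
Event N starts at 08:34 − 98 min = 06:56.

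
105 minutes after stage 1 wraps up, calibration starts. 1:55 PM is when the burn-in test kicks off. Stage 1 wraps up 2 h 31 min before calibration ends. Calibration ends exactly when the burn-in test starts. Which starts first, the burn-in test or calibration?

calibration

Calibration ends at 1:55 PM.
Stage 1 ends at 1:55 PM − 151 min = 11:24 AM.
Calibration starts at 11:24 AM + 105 min = 1:09 PM.
The burn-in test starts at 1:55 PM and calibration starts at 1:09 PM, so calibration is first.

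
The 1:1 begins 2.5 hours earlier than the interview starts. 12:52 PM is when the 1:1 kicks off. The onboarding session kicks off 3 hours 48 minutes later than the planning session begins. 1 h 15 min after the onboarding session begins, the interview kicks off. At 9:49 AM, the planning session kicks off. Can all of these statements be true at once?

No

The onboarding session starts at 9:49 AM + 228 min = 1:37 PM.
The interview starts at 1:37 PM + 75 min = 2:52 PM.
The 1:1 starts at 2:52 PM − 150 min = 12:22 PM.
But the 1:1 is also said to start at 12:52 PM — a 30-minute conflict.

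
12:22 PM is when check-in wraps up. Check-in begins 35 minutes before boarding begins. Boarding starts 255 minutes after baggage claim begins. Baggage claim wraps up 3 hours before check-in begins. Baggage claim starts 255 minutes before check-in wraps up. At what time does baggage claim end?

Baggage claim starts at 12:22 PM − 255 min = 8:07 AM.
Boarding starts at 8:07 AM + 255 min = 12:22 PM.
Check-in starts at 12:22 PM − 35 min = 11:47 AM.
Baggage claim ends at 11:47 AM − 180 min = 8:47 AM.

8:47 AM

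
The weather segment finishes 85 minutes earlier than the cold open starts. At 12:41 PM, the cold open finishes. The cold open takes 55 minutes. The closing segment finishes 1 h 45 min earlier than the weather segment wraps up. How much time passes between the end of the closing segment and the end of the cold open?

4 hours 5 minutes

The cold open starts at 12:41 PM − 55 min = 11:46 AM.
The weather segment ends at 11:46 AM − 85 min = 10:21 AM.
The closing segment ends at 10:21 AM − 105 min = 8:36 AM.
From 8:36 AM to 12:41 PM is 4 hours 5 minutes.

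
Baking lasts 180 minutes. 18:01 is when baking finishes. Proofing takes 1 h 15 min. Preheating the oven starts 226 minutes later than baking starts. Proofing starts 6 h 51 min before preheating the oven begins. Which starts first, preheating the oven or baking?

baking

Baking starts at 18:01 − 180 min = 15:01.
Preheating the oven starts at 15:01 + 226 min = 18:47.
Preheating the oven starts at 18:47 and baking starts at 15:01, so baking is first.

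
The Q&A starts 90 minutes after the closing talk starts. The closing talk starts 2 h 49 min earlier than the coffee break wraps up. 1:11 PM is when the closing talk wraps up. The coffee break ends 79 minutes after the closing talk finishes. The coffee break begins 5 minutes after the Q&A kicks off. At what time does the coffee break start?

1:16 PM

The coffee break ends at 1:11 PM + 79 min = 2:30 PM.
The closing talk starts at 2:30 PM − 169 min = 11:41 AM.
The Q&A starts at 11:41 AM + 90 min = 1:11 PM.
The coffee break starts at 1:11 PM + 5 min = 1:16 PM.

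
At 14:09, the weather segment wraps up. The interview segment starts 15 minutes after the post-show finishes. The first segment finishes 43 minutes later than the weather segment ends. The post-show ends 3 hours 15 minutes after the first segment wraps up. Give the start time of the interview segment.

The first segment ends at 14:09 + 43 min = 14:52.
The post-show ends at 14:52 + 195 min = 18:07.
The interview segment starts at 18:07 + 15 min = 18:22.

18:22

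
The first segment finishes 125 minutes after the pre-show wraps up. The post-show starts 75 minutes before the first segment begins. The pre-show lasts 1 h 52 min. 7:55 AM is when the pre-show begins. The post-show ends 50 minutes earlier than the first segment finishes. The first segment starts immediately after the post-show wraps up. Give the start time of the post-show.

9:47 AM

The pre-show ends at 7:55 AM + 112 min = 9:47 AM.
The first segment ends at 9:47 AM + 125 min = 11:52 AM.
The post-show ends at 11:52 AM − 50 min = 11:02 AM.
So the first segment starts at 11:02 AM.
The post-show starts at 11:02 AM − 75 min = 9:47 AM.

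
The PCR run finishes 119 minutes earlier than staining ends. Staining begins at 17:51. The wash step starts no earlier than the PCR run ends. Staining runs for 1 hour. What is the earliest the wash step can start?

Staining ends at 17:51 + 60 min = 18:51.
The PCR run ends at 18:51 − 119 min = 16:52.
The wash step is bounded by the PCR run, so the earliest it can start is 16:52.

16:52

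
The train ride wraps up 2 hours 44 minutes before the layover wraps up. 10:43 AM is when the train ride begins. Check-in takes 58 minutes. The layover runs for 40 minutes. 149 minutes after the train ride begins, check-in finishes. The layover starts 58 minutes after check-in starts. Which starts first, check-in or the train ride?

the train ride

Check-in ends at 10:43 AM + 149 min = 1:12 PM.
Check-in starts at 1:12 PM − 58 min = 12:14 PM.
Check-in starts at 12:14 PM and the train ride starts at 10:43 AM, so the train ride is first.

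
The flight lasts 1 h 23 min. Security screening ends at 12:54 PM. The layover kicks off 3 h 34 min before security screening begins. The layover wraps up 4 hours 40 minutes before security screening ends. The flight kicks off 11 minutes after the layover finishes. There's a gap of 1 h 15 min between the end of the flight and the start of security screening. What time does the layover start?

The layover ends at 12:54 PM − 280 min = 8:14 AM.
The flight starts at 8:14 AM + 11 min = 8:25 AM.
The flight ends at 8:25 AM + 83 min = 9:48 AM.
Security screening starts at 9:48 AM + 75 min = 11:03 AM.
The layover starts at 11:03 AM − 214 min = 7:29 AM.

7:29 AM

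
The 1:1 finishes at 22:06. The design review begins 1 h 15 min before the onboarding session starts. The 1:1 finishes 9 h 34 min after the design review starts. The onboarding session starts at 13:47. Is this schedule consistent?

The design review starts at 13:47 − 75 min = 12:32.
The 1:1 ends at 12:32 + 574 min = 22:06.
That matches the stated 22:06, so the schedule is consistent.

Yes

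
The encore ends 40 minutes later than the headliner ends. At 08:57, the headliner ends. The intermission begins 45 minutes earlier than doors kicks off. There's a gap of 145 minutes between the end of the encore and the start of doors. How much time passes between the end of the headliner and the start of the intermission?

The encore ends at 08:57 + 40 min = 09:37.
Doors starts at 09:37 + 145 min = 12:02.
The intermission starts at 12:02 − 45 min = 11:17.
From 08:57 to 11:17 is 2 hours 20 minutes.

2 hours 20 minutes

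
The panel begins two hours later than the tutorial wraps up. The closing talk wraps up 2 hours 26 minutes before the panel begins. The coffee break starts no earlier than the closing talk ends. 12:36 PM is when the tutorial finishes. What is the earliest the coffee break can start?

The panel starts at 12:36 PM + 120 min = 2:36 PM.
The closing talk ends at 2:36 PM − 146 min = 12:10 PM.
The coffee break is bounded by the closing talk, so the earliest it can start is 12:10 PM.

12:10 PM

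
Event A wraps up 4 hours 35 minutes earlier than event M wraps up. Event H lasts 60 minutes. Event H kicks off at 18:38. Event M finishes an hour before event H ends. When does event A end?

14:03

Event H ends at 18:38 + 60 min = 19:38.
Event M ends at 19:38 − 60 min = 18:38.
Event A ends at 18:38 − 275 min = 14:03.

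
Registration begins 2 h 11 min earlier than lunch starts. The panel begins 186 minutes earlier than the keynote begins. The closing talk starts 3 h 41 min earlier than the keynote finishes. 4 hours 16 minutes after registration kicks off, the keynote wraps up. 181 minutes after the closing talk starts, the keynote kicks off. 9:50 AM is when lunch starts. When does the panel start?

Registration starts at 9:50 AM − 131 min = 7:39 AM.
The keynote ends at 7:39 AM + 256 min = 11:55 AM.
The closing talk starts at 11:55 AM − 221 min = 8:14 AM.
The keynote starts at 8:14 AM + 181 min = 11:15 AM.
The panel starts at 11:15 AM − 186 min = 8:09 AM.

8:09 AM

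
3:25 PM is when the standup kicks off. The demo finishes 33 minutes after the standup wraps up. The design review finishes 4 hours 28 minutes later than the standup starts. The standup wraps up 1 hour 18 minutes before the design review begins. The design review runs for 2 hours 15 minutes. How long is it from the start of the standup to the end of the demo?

1 hour 28 minutes

The design review ends at 3:25 PM + 268 min = 7:53 PM.
The design review starts at 7:53 PM − 135 min = 5:38 PM.
The standup ends at 5:38 PM − 78 min = 4:20 PM.
The demo ends at 4:20 PM + 33 min = 4:53 PM.
From 3:25 PM to 4:53 PM is 1 hour 28 minutes.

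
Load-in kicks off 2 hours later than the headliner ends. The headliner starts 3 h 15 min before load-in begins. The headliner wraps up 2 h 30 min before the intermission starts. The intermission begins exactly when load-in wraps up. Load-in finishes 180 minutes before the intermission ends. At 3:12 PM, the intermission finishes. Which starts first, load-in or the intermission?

load-in

Load-in ends at 3:12 PM − 180 min = 12:12 PM.
So the intermission starts at 12:12 PM.
The headliner ends at 12:12 PM − 150 min = 9:42 AM.
Load-in starts at 9:42 AM + 120 min = 11:42 AM.
Load-in starts at 11:42 AM and the intermission starts at 12:12 PM, so load-in is first.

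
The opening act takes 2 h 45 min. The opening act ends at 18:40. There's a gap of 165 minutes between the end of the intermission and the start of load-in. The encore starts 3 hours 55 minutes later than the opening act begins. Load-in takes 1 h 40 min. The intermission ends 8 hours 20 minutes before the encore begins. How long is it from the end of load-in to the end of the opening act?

2 hours 45 minutes

The opening act starts at 18:40 − 165 min = 15:55.
The encore starts at 15:55 + 235 min = 19:50.
The intermission ends at 19:50 − 500 min = 11:30.
Load-in starts at 11:30 + 165 min = 14:15.
Load-in ends at 14:15 + 100 min = 15:55.
From 15:55 to 18:40 is 2 hours 45 minutes.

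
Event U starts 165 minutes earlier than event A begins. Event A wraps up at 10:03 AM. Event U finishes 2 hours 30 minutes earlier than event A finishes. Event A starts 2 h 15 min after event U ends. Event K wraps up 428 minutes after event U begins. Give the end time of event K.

2:11 PM

Event U ends at 10:03 AM − 150 min = 7:33 AM.
Event A starts at 7:33 AM + 135 min = 9:48 AM.
Event U starts at 9:48 AM − 165 min = 7:03 AM.
Event K ends at 7:03 AM + 428 min = 2:11 PM.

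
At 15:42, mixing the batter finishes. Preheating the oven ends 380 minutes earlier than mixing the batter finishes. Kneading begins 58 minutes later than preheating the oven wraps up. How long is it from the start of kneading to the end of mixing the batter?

5 h 22 min

Preheating the oven ends at 15:42 − 380 min = 09:22.
Kneading starts at 09:22 + 58 min = 10:20.
From 10:20 to 15:42 is 5 h 22 min.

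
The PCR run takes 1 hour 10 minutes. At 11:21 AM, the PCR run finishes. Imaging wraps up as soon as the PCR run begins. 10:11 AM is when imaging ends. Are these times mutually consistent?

Yes

The PCR run starts at 11:21 AM − 70 min = 10:11 AM.
So imaging ends at 10:11 AM.
That matches the stated 10:11 AM, so the schedule is consistent.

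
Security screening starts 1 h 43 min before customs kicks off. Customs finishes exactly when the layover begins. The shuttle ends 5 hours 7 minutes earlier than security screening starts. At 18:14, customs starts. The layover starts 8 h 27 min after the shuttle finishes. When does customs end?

19:51

Security screening starts at 18:14 − 103 min = 16:31.
The shuttle ends at 16:31 − 307 min = 11:24.
The layover starts at 11:24 + 507 min = 19:51.
So customs ends at 19:51.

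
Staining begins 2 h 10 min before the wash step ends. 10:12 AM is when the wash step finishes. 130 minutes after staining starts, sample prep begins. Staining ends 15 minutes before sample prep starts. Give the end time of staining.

Staining starts at 10:12 AM − 130 min = 8:02 AM.
Sample prep starts at 8:02 AM + 130 min = 10:12 AM.
Staining ends at 10:12 AM − 15 min = 9:57 AM.

9:57 AM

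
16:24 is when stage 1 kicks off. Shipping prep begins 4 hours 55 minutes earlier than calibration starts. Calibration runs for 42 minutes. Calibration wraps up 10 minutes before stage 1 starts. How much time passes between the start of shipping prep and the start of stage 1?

5 h 47 min

Calibration ends at 16:24 − 10 min = 16:14.
Calibration starts at 16:14 − 42 min = 15:32.
Shipping prep starts at 15:32 − 295 min = 10:37.
From 10:37 to 16:24 is 5 h 47 min.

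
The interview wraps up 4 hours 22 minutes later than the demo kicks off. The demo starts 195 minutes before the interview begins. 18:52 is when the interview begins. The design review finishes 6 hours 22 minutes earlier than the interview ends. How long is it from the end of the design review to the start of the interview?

315 minutes

The demo starts at 18:52 − 195 min = 15:37.
The interview ends at 15:37 + 262 min = 19:59.
The design review ends at 19:59 − 382 min = 13:37.
From 13:37 to 18:52 is 315 minutes.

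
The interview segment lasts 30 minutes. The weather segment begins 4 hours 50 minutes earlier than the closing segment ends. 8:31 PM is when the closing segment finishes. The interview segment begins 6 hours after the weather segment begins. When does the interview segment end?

The weather segment starts at 8:31 PM − 290 min = 3:41 PM.
The interview segment starts at 3:41 PM + 360 min = 9:41 PM.
The interview segment ends at 9:41 PM + 30 min = 10:11 PM.

10:11 PM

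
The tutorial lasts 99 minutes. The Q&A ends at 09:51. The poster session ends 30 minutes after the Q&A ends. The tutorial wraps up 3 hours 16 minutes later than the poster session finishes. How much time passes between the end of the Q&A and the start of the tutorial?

The poster session ends at 09:51 + 30 min = 10:21.
The tutorial ends at 10:21 + 196 min = 13:37.
The tutorial starts at 13:37 − 99 min = 11:58.
From 09:51 to 11:58 is 127 minutes.

127 minutes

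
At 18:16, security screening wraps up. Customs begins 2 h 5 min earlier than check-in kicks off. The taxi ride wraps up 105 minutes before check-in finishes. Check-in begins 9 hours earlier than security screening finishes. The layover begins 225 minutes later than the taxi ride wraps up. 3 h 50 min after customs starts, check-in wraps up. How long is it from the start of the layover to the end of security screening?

Check-in starts at 18:16 − 540 min = 09:16.
Customs starts at 09:16 − 125 min = 07:11.
Check-in ends at 07:11 + 230 min = 11:01.
The taxi ride ends at 11:01 − 105 min = 09:16.
The layover starts at 09:16 + 225 min = 13:01.
From 13:01 to 18:16 is 5 h 15 min.

5 h 15 min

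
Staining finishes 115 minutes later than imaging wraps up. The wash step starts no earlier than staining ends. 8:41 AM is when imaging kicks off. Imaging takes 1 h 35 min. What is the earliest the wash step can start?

Imaging ends at 8:41 AM + 95 min = 10:16 AM.
Staining ends at 10:16 AM + 115 min = 12:11 PM.
The wash step is bounded by staining, so the earliest it can start is 12:11 PM.

12:11 PM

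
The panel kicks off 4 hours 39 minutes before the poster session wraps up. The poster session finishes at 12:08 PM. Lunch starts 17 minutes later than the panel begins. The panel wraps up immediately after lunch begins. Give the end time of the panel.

7:46 AM

The panel starts at 12:08 PM − 279 min = 7:29 AM.
Lunch starts at 7:29 AM + 17 min = 7:46 AM.
So the panel ends at 7:46 AM.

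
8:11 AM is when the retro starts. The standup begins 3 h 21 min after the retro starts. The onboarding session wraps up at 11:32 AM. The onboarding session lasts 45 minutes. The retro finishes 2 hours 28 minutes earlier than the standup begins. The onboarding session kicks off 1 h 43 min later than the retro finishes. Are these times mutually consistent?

The standup starts at 8:11 AM + 201 min = 11:32 AM.
The retro ends at 11:32 AM − 148 min = 9:04 AM.
The onboarding session starts at 9:04 AM + 103 min = 10:47 AM.
The onboarding session ends at 10:47 AM + 45 min = 11:32 AM.
That matches the stated 11:32 AM, so the schedule is consistent.

Yes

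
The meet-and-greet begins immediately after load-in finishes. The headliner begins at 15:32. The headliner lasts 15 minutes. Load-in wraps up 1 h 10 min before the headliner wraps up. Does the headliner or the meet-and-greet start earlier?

The headliner ends at 15:32 + 15 min = 15:47.
Load-in ends at 15:47 − 70 min = 14:37.
So the meet-and-greet starts at 14:37.
The headliner starts at 15:32 and the meet-and-greet starts at 14:37, so the meet-and-greet is first.

the meet-and-greet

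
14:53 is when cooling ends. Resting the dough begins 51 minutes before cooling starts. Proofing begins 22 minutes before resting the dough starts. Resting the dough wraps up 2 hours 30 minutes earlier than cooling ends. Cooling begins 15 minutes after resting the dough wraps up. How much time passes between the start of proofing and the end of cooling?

208 minutes

Resting the dough ends at 14:53 − 150 min = 12:23.
Cooling starts at 12:23 + 15 min = 12:38.
Resting the dough starts at 12:38 − 51 min = 11:47.
Proofing starts at 11:47 − 22 min = 11:25.
From 11:25 to 14:53 is 208 minutes.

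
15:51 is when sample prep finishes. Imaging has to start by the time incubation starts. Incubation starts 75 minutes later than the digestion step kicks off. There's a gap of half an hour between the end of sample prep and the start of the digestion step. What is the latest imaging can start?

17:36

The digestion step starts at 15:51 + 30 min = 16:21.
Incubation starts at 16:21 + 75 min = 17:36.
Imaging is bounded by incubation, so the latest it can start is 17:36.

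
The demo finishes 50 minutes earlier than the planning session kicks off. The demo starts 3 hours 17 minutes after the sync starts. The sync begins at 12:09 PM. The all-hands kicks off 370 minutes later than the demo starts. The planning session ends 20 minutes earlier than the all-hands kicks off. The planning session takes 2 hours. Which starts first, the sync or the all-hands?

The demo starts at 12:09 PM + 197 min = 3:26 PM.
The all-hands starts at 3:26 PM + 370 min = 9:36 PM.
The sync starts at 12:09 PM and the all-hands starts at 9:36 PM, so the sync is first.

the sync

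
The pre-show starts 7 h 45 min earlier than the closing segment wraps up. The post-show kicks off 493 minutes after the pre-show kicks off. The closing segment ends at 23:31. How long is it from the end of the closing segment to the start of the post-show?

28 minutes

The pre-show starts at 23:31 − 465 min = 15:46.
The post-show starts at 15:46 + 493 min = 23:59.
From 23:31 to 23:59 is 28 minutes.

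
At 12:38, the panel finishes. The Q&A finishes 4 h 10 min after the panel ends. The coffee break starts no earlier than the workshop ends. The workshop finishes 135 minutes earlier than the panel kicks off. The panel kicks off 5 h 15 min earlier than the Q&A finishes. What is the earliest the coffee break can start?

The Q&A ends at 12:38 + 250 min = 16:48.
The panel starts at 16:48 − 315 min = 11:33.
The workshop ends at 11:33 − 135 min = 09:18.
The coffee break is bounded by the workshop, so the earliest it can start is 09:18.

09:18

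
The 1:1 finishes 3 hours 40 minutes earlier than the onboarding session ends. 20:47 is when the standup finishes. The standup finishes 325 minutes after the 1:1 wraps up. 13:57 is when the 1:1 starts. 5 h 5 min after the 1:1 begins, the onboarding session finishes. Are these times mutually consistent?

The onboarding session ends at 13:57 + 305 min = 19:02.
The 1:1 ends at 19:02 − 220 min = 15:22.
The standup ends at 15:22 + 325 min = 20:47.
That matches the stated 20:47, so the schedule is consistent.

Yes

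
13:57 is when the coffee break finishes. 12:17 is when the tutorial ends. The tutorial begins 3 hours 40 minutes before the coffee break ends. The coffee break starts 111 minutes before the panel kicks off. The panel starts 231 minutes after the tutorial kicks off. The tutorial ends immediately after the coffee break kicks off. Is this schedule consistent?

The tutorial starts at 13:57 − 220 min = 10:17.
The panel starts at 10:17 + 231 min = 14:08.
The coffee break starts at 14:08 − 111 min = 12:17.
So the tutorial ends at 12:17.
That matches the stated 12:17, so the schedule is consistent.

Yes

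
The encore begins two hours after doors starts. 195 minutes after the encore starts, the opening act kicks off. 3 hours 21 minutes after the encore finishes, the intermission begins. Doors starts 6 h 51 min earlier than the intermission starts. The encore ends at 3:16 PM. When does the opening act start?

5:01 PM

The intermission starts at 3:16 PM + 201 min = 6:37 PM.
Doors starts at 6:37 PM − 411 min = 11:46 AM.
The encore starts at 11:46 AM + 120 min = 1:46 PM.
The opening act starts at 1:46 PM + 195 min = 5:01 PM.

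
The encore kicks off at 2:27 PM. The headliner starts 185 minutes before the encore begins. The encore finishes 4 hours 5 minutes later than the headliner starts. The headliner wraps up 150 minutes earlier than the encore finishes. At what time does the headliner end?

12:57 PM

The headliner starts at 2:27 PM − 185 min = 11:22 AM.
The encore ends at 11:22 AM + 245 min = 3:27 PM.
The headliner ends at 3:27 PM − 150 min = 12:57 PM.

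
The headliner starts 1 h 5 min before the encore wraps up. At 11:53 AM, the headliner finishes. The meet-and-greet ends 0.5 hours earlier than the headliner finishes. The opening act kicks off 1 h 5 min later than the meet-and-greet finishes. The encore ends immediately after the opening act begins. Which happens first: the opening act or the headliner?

The meet-and-greet ends at 11:53 AM − 30 min = 11:23 AM.
The opening act starts at 11:23 AM + 65 min = 12:28 PM.
So the encore ends at 12:28 PM.
The headliner starts at 12:28 PM − 65 min = 11:23 AM.
The opening act starts at 12:28 PM and the headliner starts at 11:23 AM, so the headliner is first.

the headliner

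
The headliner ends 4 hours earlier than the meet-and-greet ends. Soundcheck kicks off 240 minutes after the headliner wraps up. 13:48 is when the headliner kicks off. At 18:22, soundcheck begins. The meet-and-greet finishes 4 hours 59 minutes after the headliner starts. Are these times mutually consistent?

The meet-and-greet ends at 13:48 + 299 min = 18:47.
The headliner ends at 18:47 − 240 min = 14:47.
Soundcheck starts at 14:47 + 240 min = 18:47.
But soundcheck is also said to start at 18:22 — a 25-minute conflict.

No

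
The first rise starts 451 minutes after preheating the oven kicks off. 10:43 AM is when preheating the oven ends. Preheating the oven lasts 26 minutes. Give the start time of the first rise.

5:48 PM

Preheating the oven starts at 10:43 AM − 26 min = 10:17 AM.
The first rise starts at 10:17 AM + 451 min = 5:48 PM.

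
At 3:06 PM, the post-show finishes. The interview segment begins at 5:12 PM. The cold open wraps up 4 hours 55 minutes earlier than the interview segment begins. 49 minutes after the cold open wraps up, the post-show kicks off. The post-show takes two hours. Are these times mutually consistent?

The cold open ends at 5:12 PM − 295 min = 12:17 PM.
The post-show starts at 12:17 PM + 49 min = 1:06 PM.
The post-show ends at 1:06 PM + 120 min = 3:06 PM.
That matches the stated 3:06 PM, so the schedule is consistent.

Yes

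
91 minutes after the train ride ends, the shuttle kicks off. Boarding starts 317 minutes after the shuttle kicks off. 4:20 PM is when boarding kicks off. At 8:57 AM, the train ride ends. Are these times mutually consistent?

The shuttle starts at 8:57 AM + 91 min = 10:28 AM.
Boarding starts at 10:28 AM + 317 min = 3:45 PM.
But boarding is also said to start at 4:20 PM — a 35-minute conflict.

No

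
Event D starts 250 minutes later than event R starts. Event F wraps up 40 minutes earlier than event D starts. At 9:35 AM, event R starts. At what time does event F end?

1:05 PM

Event D starts at 9:35 AM + 250 min = 1:45 PM.
Event F ends at 1:45 PM − 40 min = 1:05 PM.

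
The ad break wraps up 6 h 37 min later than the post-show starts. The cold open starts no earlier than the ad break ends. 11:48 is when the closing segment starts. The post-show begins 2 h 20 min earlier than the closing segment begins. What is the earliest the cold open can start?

16:05

The post-show starts at 11:48 − 140 min = 09:28.
The ad break ends at 09:28 + 397 min = 16:05.
The cold open is bounded by the ad break, so the earliest it can start is 16:05.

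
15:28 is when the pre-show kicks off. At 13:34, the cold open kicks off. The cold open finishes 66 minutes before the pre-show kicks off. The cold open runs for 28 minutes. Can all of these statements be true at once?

No

The cold open ends at 15:28 − 66 min = 14:22.
The cold open starts at 14:22 − 28 min = 13:54.
But the cold open is also said to start at 13:34 — a 20-minute conflict.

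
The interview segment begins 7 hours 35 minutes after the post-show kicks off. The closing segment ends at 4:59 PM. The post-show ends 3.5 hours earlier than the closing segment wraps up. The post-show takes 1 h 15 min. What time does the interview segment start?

The post-show ends at 4:59 PM − 210 min = 1:29 PM.
The post-show starts at 1:29 PM − 75 min = 12:14 PM.
The interview segment starts at 12:14 PM + 455 min = 7:49 PM.

7:49 PM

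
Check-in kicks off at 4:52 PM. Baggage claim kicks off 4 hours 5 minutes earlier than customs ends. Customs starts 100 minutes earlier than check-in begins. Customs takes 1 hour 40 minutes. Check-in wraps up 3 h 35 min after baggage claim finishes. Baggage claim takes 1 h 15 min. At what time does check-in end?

Customs starts at 4:52 PM − 100 min = 3:12 PM.
Customs ends at 3:12 PM + 100 min = 4:52 PM.
Baggage claim starts at 4:52 PM − 245 min = 12:47 PM.
Baggage claim ends at 12:47 PM + 75 min = 2:02 PM.
Check-in ends at 2:02 PM + 215 min = 5:37 PM.

5:37 PM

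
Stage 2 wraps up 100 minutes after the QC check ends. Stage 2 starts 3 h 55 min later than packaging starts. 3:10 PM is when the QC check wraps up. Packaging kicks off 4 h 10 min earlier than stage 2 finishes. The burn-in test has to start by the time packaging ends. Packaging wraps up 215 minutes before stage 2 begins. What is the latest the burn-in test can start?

Stage 2 ends at 3:10 PM + 100 min = 4:50 PM.
Packaging starts at 4:50 PM − 250 min = 12:40 PM.
Stage 2 starts at 12:40 PM + 235 min = 4:35 PM.
Packaging ends at 4:35 PM − 215 min = 1:00 PM.
The burn-in test is bounded by packaging, so the latest it can start is 1:00 PM.

1:00 PM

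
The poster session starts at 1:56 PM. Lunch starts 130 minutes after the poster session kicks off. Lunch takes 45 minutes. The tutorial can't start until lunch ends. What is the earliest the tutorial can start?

Lunch starts at 1:56 PM + 130 min = 4:06 PM.
Lunch ends at 4:06 PM + 45 min = 4:51 PM.
The tutorial is bounded by lunch, so the earliest it can start is 4:51 PM.

4:51 PM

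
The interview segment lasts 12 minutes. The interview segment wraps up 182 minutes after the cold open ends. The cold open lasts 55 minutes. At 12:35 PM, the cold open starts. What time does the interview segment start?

4:20 PM

The cold open ends at 12:35 PM + 55 min = 1:30 PM.
The interview segment ends at 1:30 PM + 182 min = 4:32 PM.
The interview segment starts at 4:32 PM − 12 min = 4:20 PM.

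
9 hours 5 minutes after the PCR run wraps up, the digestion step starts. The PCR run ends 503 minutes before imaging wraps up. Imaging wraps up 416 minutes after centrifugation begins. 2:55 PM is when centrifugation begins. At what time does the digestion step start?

10:33 PM

Imaging ends at 2:55 PM + 416 min = 9:51 PM.
The PCR run ends at 9:51 PM − 503 min = 1:28 PM.
The digestion step starts at 1:28 PM + 545 min = 10:33 PM.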